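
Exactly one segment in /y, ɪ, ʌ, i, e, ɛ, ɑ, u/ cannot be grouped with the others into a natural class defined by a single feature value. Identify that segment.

The remaining segments after removing /ɑ/ share [−low]; /ɑ/ (low back unrounded vowel) is [+low]. For every other candidate removal, the leftover set fails to share any single feature value that the removed segment lacks.

ɑ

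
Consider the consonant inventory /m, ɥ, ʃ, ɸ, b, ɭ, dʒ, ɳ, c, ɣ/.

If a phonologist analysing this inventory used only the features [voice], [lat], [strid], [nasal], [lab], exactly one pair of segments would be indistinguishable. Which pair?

On the given features, /b/ and /ɥ/ have an identical profile: [+voice], [−lateral], [−strident], [−nasal], [+labial]. No other two segments in the inventory coincide on all 5 features. (They do differ in [sonorant], [continuant], [round] and [dorsal], which are not among the given features.)

b, ɥ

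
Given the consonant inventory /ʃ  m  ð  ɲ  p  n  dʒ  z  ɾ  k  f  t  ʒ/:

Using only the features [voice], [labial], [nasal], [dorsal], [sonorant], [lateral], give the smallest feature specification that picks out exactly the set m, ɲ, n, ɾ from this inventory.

/m, ɲ, n, ɾ/ are exactly the [+sonorant] segments in the inventory, so a single feature suffices.

[+sonorant]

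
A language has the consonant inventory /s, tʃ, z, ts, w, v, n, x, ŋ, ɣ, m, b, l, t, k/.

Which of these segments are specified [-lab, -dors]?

s, tʃ, z, ts, n, l, t

First, the [-labial] segments are /s, tʃ, z, ts, n, x, ŋ, ɣ, l, t, k/.
Then [-dorsal] leaves /s, tʃ, z, ts, n, l, t/.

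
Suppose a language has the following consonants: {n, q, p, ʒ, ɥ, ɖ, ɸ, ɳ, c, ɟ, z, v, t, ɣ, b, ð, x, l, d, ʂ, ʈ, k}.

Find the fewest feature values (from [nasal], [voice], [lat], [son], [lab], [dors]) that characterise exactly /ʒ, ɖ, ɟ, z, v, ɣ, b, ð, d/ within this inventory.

The class [-sonorant], [+voice] has exactly /ʒ, ɖ, ɟ, z, v, ɣ, b, ð, d/ as its extension in this inventory. No smaller conjunction from the listed features achieves this: [+voice] alone would also admit /n, ɥ, ɳ, l/; [-sonorant] alone would also admit /q, p, ɸ, c, …/; and checking the remaining single features turns up none with this extension.

[-son, +voice]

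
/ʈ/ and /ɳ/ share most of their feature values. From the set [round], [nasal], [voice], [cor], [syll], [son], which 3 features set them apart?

[sonorant], [voice], [nasal]

/ʈ/ (voiceless retroflex stop) and /ɳ/ (retroflex nasal) agree on [-round], [+coronal], [-syllabic]. They differ on [sonorant] (/ʈ/ [-], /ɳ/ [+]), [voice] (/ʈ/ [-], /ɳ/ [+]), [nasal] (/ʈ/ [-], /ɳ/ [+]).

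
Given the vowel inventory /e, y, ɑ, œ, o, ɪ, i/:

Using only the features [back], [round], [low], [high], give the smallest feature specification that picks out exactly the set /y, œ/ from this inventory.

The class [−back], [+round] has exactly /y, œ/ as its extension in this inventory. No smaller conjunction from the listed features achieves this: [+round] alone would also admit /o/; [−back] alone would also admit /e, ɪ, i/; and checking the remaining single features turns up none with this extension.

[−back, +round]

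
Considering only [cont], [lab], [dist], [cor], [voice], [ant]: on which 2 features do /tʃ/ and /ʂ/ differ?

[continuant], [distributed]

/tʃ/ is the voiceless postalveolar affricate and /ʂ/ is the voiceless retroflex fricative. Both are [−labial], [+coronal], [−voice], [−anterior]. /tʃ/ is [−continuant] while /ʂ/ is [+continuant]; /tʃ/ is [+distributed] while /ʂ/ is [−distributed], so the distinguishing features are [continuant], [distributed].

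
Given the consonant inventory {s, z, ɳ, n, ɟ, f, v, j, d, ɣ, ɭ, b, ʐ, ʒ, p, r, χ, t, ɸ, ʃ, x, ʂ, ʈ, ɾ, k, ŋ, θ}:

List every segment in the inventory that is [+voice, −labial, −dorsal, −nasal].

Eliminate segments failing any feature: /s, f, p, χ, t, ɸ, ʃ, x, ʂ, ʈ, k, θ/ are [−voice]; /ɳ, n/ are [+nasal]; /ɟ, j, ɣ, ŋ/ are [+dorsal]; /v, b/ are [+labial]. The remaining /z, d, ɭ, ʐ, ʒ, r, ɾ/ satisfy [+voice], [−labial], [−dorsal], [−nasal].

z, d, ɭ, ʐ, ʒ, r, ɾ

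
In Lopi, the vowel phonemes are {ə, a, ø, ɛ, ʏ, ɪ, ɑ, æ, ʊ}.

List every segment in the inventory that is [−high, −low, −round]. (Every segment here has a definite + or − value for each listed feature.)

ə, ɛ

Checking each segment against [−high], [−low], [−round]: /ə/ (mid central vowel (schwa)), /ɛ/ (mid front unrounded lax vowel) satisfy every feature; every other segment in the inventory fails at least one.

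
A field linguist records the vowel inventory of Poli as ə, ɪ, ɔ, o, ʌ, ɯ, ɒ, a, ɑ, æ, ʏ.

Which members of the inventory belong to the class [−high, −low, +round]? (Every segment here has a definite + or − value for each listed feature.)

Eliminate segments failing any feature: /ə, ʌ/ are [−round]; /ɪ, ɯ, ʏ/ are [+high]; /ɒ, a, ɑ, æ/ are [+low]. The remaining /ɔ, o/ satisfy [−high], [−low], [+round].

ɔ, o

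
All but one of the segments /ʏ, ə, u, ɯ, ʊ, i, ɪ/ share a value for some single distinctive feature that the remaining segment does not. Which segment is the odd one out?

ə

The remaining segments after removing /ə/ share [+high]; /ə/ (mid central vowel (schwa)) is [−high]. For every other candidate removal, the leftover set fails to share any single feature value that the removed segment lacks.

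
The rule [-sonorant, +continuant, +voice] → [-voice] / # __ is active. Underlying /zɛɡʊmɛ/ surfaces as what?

[sɛɡʊmɛ]

The only segment in the rule's environment that also matches [-sonorant, +continuant, +voice] is /z/. Applying [-voice] turns the voiced alveolar fricative into /s/ (voiceless alveolar fricative), giving [sɛɡʊmɛ].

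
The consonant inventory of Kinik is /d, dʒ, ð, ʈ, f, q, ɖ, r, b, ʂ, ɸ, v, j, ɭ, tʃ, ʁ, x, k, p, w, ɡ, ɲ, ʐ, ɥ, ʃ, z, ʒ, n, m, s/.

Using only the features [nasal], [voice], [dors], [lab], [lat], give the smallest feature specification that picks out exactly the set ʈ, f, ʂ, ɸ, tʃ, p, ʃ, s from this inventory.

[−voice, −dors]

Every target segment is [−voice], [−dorsal]; each remaining inventory member fails at least one of these. Each conjunct is needed — [−dorsal] alone would also admit /d, dʒ, ð, ɖ, …/; [−voice] alone would also admit /q, x, k/ — and no other single listed feature has exactly this extension, so two is the minimum.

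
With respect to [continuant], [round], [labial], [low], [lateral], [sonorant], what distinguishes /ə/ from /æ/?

[low]

/ə/ is the mid central vowel (schwa) and /æ/ is the low front unrounded vowel. Both are [+continuant], [−round], [−labial], [−lateral], [+sonorant]. /ə/ is [−low] while /æ/ is [+low], so the distinguishing feature is [low].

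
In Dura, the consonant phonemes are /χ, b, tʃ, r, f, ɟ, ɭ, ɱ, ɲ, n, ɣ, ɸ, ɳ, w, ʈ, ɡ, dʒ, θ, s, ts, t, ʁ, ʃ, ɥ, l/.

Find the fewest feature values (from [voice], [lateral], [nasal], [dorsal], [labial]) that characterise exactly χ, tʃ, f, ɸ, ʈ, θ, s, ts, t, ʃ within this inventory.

The target set is precisely the extension of [−voice] in this inventory.

[−voice]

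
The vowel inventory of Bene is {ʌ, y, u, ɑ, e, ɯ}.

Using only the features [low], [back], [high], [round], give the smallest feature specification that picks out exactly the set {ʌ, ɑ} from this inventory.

[−high, +back]

The class [−high], [+back] has exactly /ʌ, ɑ/ as its extension in this inventory. No smaller conjunction from the listed features achieves this: [+back] alone would also admit /u, ɯ/; [−high] alone would also admit /e/; and checking the remaining single features turns up none with this extension.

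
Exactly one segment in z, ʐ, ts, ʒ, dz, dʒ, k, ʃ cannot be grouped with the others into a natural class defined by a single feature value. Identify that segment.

k

[strident] (equivalently [coronal], [dorsal]) groups all but one: /ʒ, dʒ, ts, z, dz, ʃ, ʐ/ share [+strident] while /k/ (voiceless velar stop) alone is [-strident]. Removing any other segment would not leave a single-feature class that excludes it.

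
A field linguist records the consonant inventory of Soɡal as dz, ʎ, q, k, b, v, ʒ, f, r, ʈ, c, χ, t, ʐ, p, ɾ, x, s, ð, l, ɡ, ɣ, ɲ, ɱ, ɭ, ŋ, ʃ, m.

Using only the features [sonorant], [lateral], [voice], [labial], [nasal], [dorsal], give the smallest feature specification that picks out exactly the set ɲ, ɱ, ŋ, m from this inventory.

[+nasal]

Every target segment is [+nasal] and no other inventory member is, so one feature is enough.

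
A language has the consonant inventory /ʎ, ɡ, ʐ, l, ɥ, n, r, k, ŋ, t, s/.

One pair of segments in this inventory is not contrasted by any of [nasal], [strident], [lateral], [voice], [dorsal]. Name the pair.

ɥ, ɡ

Both /ɥ/ and /ɡ/ are [−nasal], [−strident], [−lateral], [+voice], [+dorsal]. Since the list omits [sonorant], [continuant], [labial], [round] and [back] — which do distinguish the labial-palatal glide from the voiced velar stop — this pair collapses; all other pairs remain distinct.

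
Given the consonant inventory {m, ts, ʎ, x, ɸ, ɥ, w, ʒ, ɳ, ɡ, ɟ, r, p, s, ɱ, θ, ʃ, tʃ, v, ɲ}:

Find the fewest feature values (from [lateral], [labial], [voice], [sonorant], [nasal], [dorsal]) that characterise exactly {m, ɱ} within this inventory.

[+nasal, +labial]

/m, ɱ/ are all [+nasal], [+labial], and no other segment in the inventory matches both values. Dropping any one of them over-generates: [+labial] alone would also admit /ɸ, ɥ, w, p, …/; [+nasal] alone would also admit /ɳ, ɲ/. No other single listed feature picks out exactly this set either, so fewer than two features will not do.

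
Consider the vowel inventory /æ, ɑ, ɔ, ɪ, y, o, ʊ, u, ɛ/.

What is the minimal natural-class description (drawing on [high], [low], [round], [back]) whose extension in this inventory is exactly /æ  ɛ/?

[−high, −back]

/æ, ɛ/ are all [−high], [−back], and no other segment in the inventory matches both values. Dropping any one of them over-generates: [−back] alone would also admit /ɪ, y/; [−high] alone would also admit /ɑ, ɔ, o/. No other single listed feature picks out exactly this set either, so fewer than two features will not do.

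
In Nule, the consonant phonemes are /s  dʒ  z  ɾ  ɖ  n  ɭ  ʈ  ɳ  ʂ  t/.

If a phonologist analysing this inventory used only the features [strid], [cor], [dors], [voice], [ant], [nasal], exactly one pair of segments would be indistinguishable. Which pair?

ɭ, ɖ

On the given features, /ɭ/ and /ɖ/ have an identical profile: [−strident], [+coronal], [−dorsal], [+voice], [−anterior], [−nasal]. No other two segments in the inventory coincide on all 6 features. (They do differ in [sonorant] and [lateral], which are not among the given features.)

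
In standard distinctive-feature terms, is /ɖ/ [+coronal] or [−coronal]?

/ɖ/ is the voiced retroflex stop, hence [+coronal].

[+coronal]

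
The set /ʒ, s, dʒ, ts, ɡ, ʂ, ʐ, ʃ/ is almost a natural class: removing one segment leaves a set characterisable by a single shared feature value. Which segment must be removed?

/ʐ, dʒ, ʂ, s, ts, ʃ, ʒ/ are all [+strident], but /ɡ/ (voiced velar stop) is [−strident]. No other single segment can be removed to leave a set sharing one feature value that the removed segment lacks, so /ɡ/ is the odd one out.

ɡ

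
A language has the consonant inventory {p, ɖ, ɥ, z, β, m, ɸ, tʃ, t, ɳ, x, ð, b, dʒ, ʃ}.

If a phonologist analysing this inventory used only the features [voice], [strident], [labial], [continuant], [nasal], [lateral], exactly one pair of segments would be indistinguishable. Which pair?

/β/ (voiced bilabial fricative) and /ɥ/ (labial-palatal glide) are both [+voice], [−strident], [+labial], [+continuant], [−nasal], [−lateral], so none of the listed features separates them. (They do differ in [sonorant], [round] and [dorsal], which are not among the given features.) Every other pair in the inventory differs on at least one listed feature.

β, ɥ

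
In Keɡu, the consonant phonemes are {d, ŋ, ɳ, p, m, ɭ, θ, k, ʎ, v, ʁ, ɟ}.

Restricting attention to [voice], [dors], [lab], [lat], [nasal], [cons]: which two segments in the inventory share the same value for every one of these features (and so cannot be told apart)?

Both /ʁ/ and /ɟ/ are [+voice], [+dorsal], [−labial], [−lateral], [−nasal], [+consonantal]. Since the list omits [continuant], [high] and [back] — which do distinguish the voiced uvular fricative from the voiced palatal stop — this pair collapses; all other pairs remain distinct.

ʁ, ɟ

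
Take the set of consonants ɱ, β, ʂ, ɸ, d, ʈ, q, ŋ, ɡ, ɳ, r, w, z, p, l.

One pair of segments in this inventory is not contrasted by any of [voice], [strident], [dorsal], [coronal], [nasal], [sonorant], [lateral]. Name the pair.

Both /ɸ/ and /p/ are [−voice], [−strident], [−dorsal], [−coronal], [−nasal], [−sonorant], [−lateral]. Since the list omits [continuant] — which does distinguish the voiceless bilabial fricative from the voiceless bilabial stop — this pair collapses; all other pairs remain distinct.

ɸ, p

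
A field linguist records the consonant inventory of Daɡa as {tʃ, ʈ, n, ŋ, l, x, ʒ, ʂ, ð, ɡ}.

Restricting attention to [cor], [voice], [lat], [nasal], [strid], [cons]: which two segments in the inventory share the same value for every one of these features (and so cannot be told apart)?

tʃ, ʂ

/tʃ/ (voiceless postalveolar affricate) and /ʂ/ (voiceless retroflex fricative) are both [+coronal], [−voice], [−lateral], [−nasal], [+strident], [+consonantal], so none of the listed features separates them. (They do differ in [continuant] and [distributed], which are not among the given features.) Every other pair in the inventory differs on at least one listed feature.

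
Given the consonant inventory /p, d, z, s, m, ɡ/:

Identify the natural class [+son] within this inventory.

The feature [sonorant] marks segments produced without turbulent airflow (nasals, liquids, glides, vowels). In this inventory /m/ has that property, so it is [+sonorant]; /p, d, z, s, ɡ/ are [−sonorant].

m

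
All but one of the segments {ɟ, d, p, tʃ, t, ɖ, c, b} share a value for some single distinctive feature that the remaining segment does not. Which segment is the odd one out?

/b, d, ɟ, c, ɖ, t, p/ are all [-delayed release], but /tʃ/ (voiceless postalveolar affricate) is [+delayed release]. No other single segment can be removed to leave a set sharing one feature value that the removed segment lacks, so /tʃ/ is the odd one out.

tʃ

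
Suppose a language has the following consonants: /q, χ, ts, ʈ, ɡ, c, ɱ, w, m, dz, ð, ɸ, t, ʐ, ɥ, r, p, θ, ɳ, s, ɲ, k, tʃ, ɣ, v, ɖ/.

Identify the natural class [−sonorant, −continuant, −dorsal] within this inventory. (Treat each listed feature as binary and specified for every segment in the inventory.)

ts, ʈ, dz, t, p, tʃ, ɖ

The [−sonorant] segments are /q, χ, ts, ʈ, ɡ, c, dz, ð, ɸ, t, ʐ, p, θ, s, k, tʃ, ɣ, v, ɖ/.
Intersecting with [−continuant] gives /q, ts, ʈ, ɡ, c, dz, t, p, k, tʃ, ɖ/.
Within that set, [−dorsal] leaves /ts, ʈ, dz, t, p, tʃ, ɖ/.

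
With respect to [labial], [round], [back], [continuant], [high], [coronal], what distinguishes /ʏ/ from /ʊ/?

[back]

/ʏ/ (high front rounded lax vowel) and /ʊ/ (high back rounded lax vowel) agree on [+labial], [+round], [+continuant], [+high], [−coronal]. They differ on [back] (/ʏ/ [−], /ʊ/ [+]).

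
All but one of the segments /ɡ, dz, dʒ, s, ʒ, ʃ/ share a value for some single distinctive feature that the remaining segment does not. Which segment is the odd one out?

/s, dz, ʒ, dʒ, ʃ/ are all [+strident], but /ɡ/ (voiced velar stop) is [-strident]. No other single segment can be removed to leave a set sharing one feature value that the removed segment lacks, so /ɡ/ is the odd one out.

ɡ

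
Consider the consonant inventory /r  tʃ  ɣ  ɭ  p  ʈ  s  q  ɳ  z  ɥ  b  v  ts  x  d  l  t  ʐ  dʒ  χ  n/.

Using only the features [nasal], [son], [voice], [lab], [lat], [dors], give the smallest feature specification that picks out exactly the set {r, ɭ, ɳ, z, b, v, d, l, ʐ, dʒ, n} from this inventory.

The class [+voice], [-dorsal] has exactly /r, ɭ, ɳ, z, b, v, d, l, ʐ, dʒ, n/ as its extension in this inventory. No smaller conjunction from the listed features achieves this: [-dorsal] alone would also admit /tʃ, p, ʈ, s, …/; [+voice] alone would also admit /ɣ, ɥ/; and checking the remaining single features turns up none with this extension.

[+voice, -dors]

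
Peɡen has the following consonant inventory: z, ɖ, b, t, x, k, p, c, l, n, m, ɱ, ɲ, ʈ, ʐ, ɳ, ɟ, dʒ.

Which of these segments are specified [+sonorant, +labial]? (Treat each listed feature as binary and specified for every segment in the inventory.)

Checking each segment against [+sonorant], [+labial]: /m/ (bilabial nasal), /ɱ/ (labiodental nasal) satisfy every feature; every other segment in the inventory fails at least one.

m, ɱ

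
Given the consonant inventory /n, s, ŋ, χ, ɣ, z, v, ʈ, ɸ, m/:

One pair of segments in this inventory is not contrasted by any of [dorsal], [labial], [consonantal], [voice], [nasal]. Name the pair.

/ʈ/ (voiceless retroflex stop) and /s/ (voiceless alveolar fricative) are both [−dorsal], [−labial], [+consonantal], [−voice], [−nasal], so none of the listed features separates them. (They do differ in [continuant], [strident] and [anterior], which are not among the given features.) Every other pair in the inventory differs on at least one listed feature.

ʈ, s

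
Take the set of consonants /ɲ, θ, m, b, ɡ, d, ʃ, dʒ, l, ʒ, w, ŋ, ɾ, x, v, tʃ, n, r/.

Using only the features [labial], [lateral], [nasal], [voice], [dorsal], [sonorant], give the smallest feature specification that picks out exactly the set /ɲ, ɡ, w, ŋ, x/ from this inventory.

[+dorsal]

Every target segment is [+dorsal] and no other inventory member is, so one feature is enough.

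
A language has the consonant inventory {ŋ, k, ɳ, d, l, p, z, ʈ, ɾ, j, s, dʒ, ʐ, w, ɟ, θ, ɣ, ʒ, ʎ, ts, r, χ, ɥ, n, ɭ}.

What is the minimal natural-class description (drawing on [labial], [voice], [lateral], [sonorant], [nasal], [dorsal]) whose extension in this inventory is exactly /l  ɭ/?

Every target segment is [+lateral], [−dorsal]; each remaining inventory member fails at least one of these. Each conjunct is needed — [−dorsal] alone would also admit /ɳ, d, p, z, …/; [+lateral] alone would also admit /ʎ/ — and no other single listed feature has exactly this extension, so two is the minimum.

[+lateral, −dorsal]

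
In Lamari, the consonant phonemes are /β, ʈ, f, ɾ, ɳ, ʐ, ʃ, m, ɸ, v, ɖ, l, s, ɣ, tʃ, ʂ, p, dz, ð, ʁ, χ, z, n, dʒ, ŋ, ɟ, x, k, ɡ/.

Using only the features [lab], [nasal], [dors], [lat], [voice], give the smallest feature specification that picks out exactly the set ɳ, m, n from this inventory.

[+nasal, −dors]

Every target segment is [+nasal], [−dorsal]; each remaining inventory member fails at least one of these. Each conjunct is needed — [−dorsal] alone would also admit /β, ʈ, f, ɾ, …/; [+nasal] alone would also admit /ŋ/ — and no other single listed feature has exactly this extension, so two is the minimum.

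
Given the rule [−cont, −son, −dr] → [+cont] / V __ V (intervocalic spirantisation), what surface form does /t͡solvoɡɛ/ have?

The only segment in the rule's environment that also matches [−cont, −son, −dr] is /ɡ/. Applying [+continuant] turns the voiced velar stop into /ɣ/ (voiced velar fricative), giving [t͡solvoɣɛ].

[t͡solvoɣɛ]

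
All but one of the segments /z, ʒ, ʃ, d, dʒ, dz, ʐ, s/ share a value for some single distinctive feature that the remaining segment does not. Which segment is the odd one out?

d

[strident] groups all but one: /s, ʃ, dz, ʐ, z, ʒ, dʒ/ share [+strident] while /d/ (voiced alveolar stop) alone is [−strident]. Removing any other segment would not leave a single-feature class that excludes it.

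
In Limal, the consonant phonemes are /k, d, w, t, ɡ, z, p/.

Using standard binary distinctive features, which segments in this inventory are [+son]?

w

The [+sonorant] segments here are /w/; the remaining /k, d, t, ɡ, z, p/ are [-sonorant].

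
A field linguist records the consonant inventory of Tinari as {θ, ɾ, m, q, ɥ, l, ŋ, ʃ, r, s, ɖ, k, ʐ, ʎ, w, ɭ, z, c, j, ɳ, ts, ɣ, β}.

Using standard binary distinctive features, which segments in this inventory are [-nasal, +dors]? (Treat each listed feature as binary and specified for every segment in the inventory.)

The [-nasal] segments are /θ, ɾ, q, ɥ, l, ʃ, r, s, ɖ, k, ʐ, ʎ, w, ɭ, z, c, j, ts, ɣ, β/.
Among these, [+dorsal] leaves /q, ɥ, k, ʎ, w, c, j, ɣ/.

q, ɥ, k, ʎ, w, c, j, ɣ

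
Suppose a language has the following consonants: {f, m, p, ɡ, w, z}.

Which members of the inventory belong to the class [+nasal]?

m

The feature [nasal] marks segments produced with velum lowered (airflow through the nose). In this inventory /m/ has that property, so it is [+nasal]; /f, p, ɡ, w, z/ are [−nasal].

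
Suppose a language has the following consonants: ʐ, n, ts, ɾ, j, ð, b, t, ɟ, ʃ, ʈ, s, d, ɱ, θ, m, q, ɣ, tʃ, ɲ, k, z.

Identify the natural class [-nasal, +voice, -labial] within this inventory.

Checking each segment against [-nasal], [+voice], [-labial]: /ʐ/ (voiced retroflex fricative), /ɾ/ (alveolar tap), /j/ (palatal glide), /ð/ (voiced dental fricative), /ɟ/ (voiced palatal stop), /d/ (voiced alveolar stop), among others, satisfy every feature; every other segment in the inventory fails at least one.

ʐ, ɾ, j, ð, ɟ, d, ɣ, z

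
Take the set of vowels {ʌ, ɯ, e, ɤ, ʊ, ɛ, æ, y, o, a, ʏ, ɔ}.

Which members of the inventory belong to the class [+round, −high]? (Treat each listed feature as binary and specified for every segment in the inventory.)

o, ɔ

Checking each segment against [+round], [−high]: /o/ (mid back rounded tense vowel), /ɔ/ (mid back rounded lax vowel) satisfy every feature; every other segment in the inventory fails at least one.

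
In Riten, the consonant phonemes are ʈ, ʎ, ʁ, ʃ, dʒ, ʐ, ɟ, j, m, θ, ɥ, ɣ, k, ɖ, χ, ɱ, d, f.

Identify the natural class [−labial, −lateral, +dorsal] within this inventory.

ʁ, ɟ, j, ɣ, k, χ

First, the [−labial] segments are /ʈ, ʎ, ʁ, ʃ, dʒ, ʐ, ɟ, j, θ, ɣ, k, ɖ, χ, d/.
Of those, [−lateral] gives /ʈ, ʁ, ʃ, dʒ, ʐ, ɟ, j, θ, ɣ, k, ɖ, χ, d/.
Among these, [+dorsal] leaves /ʁ, ɟ, j, ɣ, k, χ/.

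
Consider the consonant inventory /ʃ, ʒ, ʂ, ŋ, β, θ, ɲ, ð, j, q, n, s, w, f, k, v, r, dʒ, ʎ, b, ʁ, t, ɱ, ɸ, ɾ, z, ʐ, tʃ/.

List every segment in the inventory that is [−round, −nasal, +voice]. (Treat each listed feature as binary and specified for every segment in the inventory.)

ʒ, β, ð, j, v, r, dʒ, ʎ, b, ʁ, ɾ, z, ʐ

Eliminate segments failing any feature: /ʃ, ʂ, θ, q, s, f, k, t, ɸ, tʃ/ are [−voice]; /ŋ, ɲ, n, ɱ/ are [+nasal]; /w/ is [+round]. The remaining /ʒ, β, ð, j, v, r, dʒ, ʎ, b, ʁ, ɾ, z, ʐ/ satisfy [−round], [−nasal], [+voice].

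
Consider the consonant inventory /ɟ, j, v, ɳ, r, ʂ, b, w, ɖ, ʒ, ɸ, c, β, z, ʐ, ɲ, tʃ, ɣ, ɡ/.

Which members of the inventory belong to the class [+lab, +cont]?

v, w, ɸ, β

Checking each segment against [+labial], [+continuant]: /v/ (voiced labiodental fricative), /w/ (labial-velar glide), /ɸ/ (voiceless bilabial fricative), /β/ (voiced bilabial fricative) satisfy every feature; every other segment in the inventory fails at least one.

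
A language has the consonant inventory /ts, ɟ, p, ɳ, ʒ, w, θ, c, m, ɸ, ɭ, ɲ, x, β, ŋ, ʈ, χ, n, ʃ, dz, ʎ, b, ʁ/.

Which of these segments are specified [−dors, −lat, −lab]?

ts, ɳ, ʒ, θ, ʈ, n, ʃ, dz

Eliminate segments failing any feature: /ɟ, w, c, ɲ, x, ŋ, χ, ʎ, ʁ/ are [+dorsal]; /p, m, ɸ, β, b/ are [+labial]; /ɭ/ is [+lateral]. The remaining /ts, ɳ, ʒ, θ, ʈ, n, ʃ, dz/ satisfy [−dorsal], [−lateral], [−labial].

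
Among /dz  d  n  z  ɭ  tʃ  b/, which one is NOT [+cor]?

b

/dz, d, ɭ, n, z, tʃ/ are all [+coronal]; /b/ (voiced bilabial stop) is [-coronal].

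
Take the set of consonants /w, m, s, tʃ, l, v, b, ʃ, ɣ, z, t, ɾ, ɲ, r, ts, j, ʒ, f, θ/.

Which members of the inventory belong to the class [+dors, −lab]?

ɣ, ɲ, j

Checking each segment against [+dorsal], [−labial]: /ɣ/ (voiced velar fricative), /ɲ/ (palatal nasal), /j/ (palatal glide) satisfy every feature; every other segment in the inventory fails at least one.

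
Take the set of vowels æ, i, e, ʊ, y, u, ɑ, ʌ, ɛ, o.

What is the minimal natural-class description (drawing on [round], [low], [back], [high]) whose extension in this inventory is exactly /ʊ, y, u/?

[+high, +round]

The class [+high], [+round] has exactly /ʊ, y, u/ as its extension in this inventory. No smaller conjunction from the listed features achieves this: [+round] alone would also admit /o/; [+high] alone would also admit /i/; and checking the remaining single features turns up none with this extension.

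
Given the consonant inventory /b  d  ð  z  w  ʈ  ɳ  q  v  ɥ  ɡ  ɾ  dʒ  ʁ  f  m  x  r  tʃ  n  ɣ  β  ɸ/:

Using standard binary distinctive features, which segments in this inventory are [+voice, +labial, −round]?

b, v, m, β

Among the inventory, the [+voice] segments are /b, d, ð, z, w, ɳ, v, ɥ, ɡ, ɾ, dʒ, ʁ, m, r, n, ɣ, β/.
Intersecting with [+labial] gives /b, w, v, ɥ, m, β/.
Within that set, [−round] leaves /b, v, m, β/.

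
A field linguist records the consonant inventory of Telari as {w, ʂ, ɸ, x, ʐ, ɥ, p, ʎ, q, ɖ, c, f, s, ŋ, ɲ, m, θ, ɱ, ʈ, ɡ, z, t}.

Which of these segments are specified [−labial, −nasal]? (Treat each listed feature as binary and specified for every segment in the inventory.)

ʂ, x, ʐ, ʎ, q, ɖ, c, s, θ, ʈ, ɡ, z, t

Eliminate segments failing any feature: /w, ɸ, ɥ, p, f, m, ɱ/ are [+labial]; /ŋ, ɲ/ are [+nasal]. The remaining /ʂ, x, ʐ, ʎ, q, ɖ, c, s, θ, ʈ, ɡ, z, t/ satisfy [−labial], [−nasal].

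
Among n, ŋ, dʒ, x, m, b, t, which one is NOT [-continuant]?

/t, b, m, dʒ, ŋ, n/ are all [-continuant]; /x/ (voiceless velar fricative) is [+continuant].

x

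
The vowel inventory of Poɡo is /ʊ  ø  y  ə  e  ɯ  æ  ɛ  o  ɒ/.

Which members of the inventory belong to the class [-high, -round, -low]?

Eliminate segments failing any feature: /ʊ, y, ɯ/ are [+high]; /ø, o, ɒ/ are [+round]; /æ/ is [+low]. The remaining /ə, e, ɛ/ satisfy [-high], [-round], [-low].

ə, e, ɛ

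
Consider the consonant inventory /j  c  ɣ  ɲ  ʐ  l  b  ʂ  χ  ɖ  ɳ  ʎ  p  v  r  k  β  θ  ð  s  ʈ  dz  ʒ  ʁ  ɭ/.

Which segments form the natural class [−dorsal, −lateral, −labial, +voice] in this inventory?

Eliminate segments failing any feature: /j, c, ɣ, ɲ, χ, ʎ, k, ʁ/ are [+dorsal]; /l, ɭ/ are [+lateral]; /b, p, v, β/ are [+labial]; /ʂ, θ, s, ʈ/ are [−voice]. The remaining /ʐ, ɖ, ɳ, r, ð, dz, ʒ/ satisfy [−dorsal], [−lateral], [−labial], [+voice].

ʐ, ɖ, ɳ, r, ð, dz, ʒ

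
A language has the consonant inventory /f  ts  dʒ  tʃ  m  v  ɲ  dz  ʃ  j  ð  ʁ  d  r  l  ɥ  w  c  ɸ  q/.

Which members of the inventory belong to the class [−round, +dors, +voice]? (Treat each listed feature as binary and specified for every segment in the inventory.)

The [−round] segments are /f, ts, dʒ, tʃ, m, v, ɲ, dz, ʃ, j, ð, ʁ, d, r, l, c, ɸ, q/.
Among these, [+dorsal] gives /ɲ, j, ʁ, c, q/.
Then [+voice] leaves /ɲ, j, ʁ/.

ɲ, j, ʁ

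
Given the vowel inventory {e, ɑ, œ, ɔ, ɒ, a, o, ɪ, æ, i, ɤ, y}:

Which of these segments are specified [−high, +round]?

œ, ɔ, ɒ, o

Checking each segment against [−high], [+round]: /œ/ (mid front rounded lax vowel), /ɔ/ (mid back rounded lax vowel), /ɒ/ (low back rounded vowel), /o/ (mid back rounded tense vowel) satisfy every feature; every other segment in the inventory fails at least one.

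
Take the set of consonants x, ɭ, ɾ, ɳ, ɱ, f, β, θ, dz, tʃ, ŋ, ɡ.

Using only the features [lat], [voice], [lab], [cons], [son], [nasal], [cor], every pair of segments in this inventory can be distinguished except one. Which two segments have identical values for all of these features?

tʃ, θ

Both /tʃ/ and /θ/ are [−lateral], [−voice], [−labial], [+consonantal], [−sonorant], [−nasal], [+coronal]. Since the list omits [continuant], [strident] and [anterior] — which do distinguish the voiceless postalveolar affricate from the voiceless dental fricative — this pair collapses; all other pairs remain distinct.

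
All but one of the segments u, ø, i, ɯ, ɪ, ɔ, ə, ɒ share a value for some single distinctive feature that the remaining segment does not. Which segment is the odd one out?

[low] groups all but one: /u, ø, ɪ, ɯ, ə, i, ɔ/ share [−low] while /ɒ/ (low back rounded vowel) alone is [+low]. Removing any other segment would not leave a single-feature class that excludes it.

ɒ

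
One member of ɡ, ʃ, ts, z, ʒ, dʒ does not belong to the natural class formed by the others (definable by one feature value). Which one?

ɡ

The remaining segments after removing /ɡ/ share [+strident]; /ɡ/ (voiced velar stop) is [-strident]. For every other candidate removal, the leftover set fails to share any single feature value that the removed segment lacks.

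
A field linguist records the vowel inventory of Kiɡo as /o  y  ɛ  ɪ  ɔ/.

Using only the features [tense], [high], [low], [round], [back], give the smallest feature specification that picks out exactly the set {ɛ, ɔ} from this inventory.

The class [−high], [−tense] has exactly /ɛ, ɔ/ as its extension in this inventory. No smaller conjunction from the listed features achieves this: [−tense] alone would also admit /ɪ/; [−high] alone would also admit /o/; and checking the remaining single features turns up none with this extension.

[−high, −tense]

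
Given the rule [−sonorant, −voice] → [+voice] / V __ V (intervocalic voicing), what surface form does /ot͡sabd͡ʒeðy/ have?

[od͡zabd͡ʒeðy]

The only segment in the rule's environment that also matches [−sonorant, −voice] is /t͡s/. Applying [+voice] turns the voiceless alveolar affricate into /d͡z/ (voiced alveolar affricate), giving [od͡zabd͡ʒeðy].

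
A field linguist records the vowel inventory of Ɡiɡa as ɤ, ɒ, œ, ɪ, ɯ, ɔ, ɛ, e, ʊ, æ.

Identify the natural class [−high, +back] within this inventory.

Checking each segment against [−high], [+back]: /ɤ/ (mid back unrounded tense vowel), /ɒ/ (low back rounded vowel), /ɔ/ (mid back rounded lax vowel) satisfy every feature; every other segment in the inventory fails at least one.

ɤ, ɒ, ɔ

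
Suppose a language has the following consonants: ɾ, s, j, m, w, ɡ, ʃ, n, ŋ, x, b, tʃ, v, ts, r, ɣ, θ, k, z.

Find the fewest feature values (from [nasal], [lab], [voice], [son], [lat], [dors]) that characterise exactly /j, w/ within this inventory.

[+son, -nasal, +dors]

The class [+sonorant], [-nasal], [+dorsal] has exactly /j, w/ as its extension in this inventory. No smaller conjunction from the listed features achieves this: [-nasal, +dorsal] alone would also admit /ɡ, x, ɣ, k/; [+sonorant, +dorsal] alone would also admit /ŋ/; [+sonorant, -nasal] alone would also admit /ɾ, r/; and checking the remaining two-feature bundles turns up none with this extension.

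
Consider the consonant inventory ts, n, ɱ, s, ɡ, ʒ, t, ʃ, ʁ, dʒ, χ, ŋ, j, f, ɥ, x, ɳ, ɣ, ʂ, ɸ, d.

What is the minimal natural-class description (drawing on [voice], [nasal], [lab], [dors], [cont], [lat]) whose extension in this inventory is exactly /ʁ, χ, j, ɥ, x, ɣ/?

Every target segment is [+continuant], [+dorsal]; each remaining inventory member fails at least one of these. Each conjunct is needed — [+dorsal] alone would also admit /ɡ, ŋ/; [+continuant] alone would also admit /s, ʒ, ʃ, f, …/ — and no other single listed feature has exactly this extension, so two is the minimum.

[+cont, +dors]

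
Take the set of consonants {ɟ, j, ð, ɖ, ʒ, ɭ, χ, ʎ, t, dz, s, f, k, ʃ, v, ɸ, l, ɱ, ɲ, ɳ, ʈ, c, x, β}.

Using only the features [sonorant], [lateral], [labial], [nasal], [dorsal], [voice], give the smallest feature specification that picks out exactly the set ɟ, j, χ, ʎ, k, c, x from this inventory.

[-nasal, +dorsal]

The class [-nasal], [+dorsal] has exactly /ɟ, j, χ, ʎ, k, c, x/ as its extension in this inventory. No smaller conjunction from the listed features achieves this: [+dorsal] alone would also admit /ɲ/; [-nasal] alone would also admit /ð, ɖ, ʒ, ɭ, …/; and checking the remaining single features turns up none with this extension.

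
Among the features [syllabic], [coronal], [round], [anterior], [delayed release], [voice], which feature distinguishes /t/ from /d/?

[voice]

/t/ (voiceless alveolar stop) and /d/ (voiced alveolar stop) agree on [-syllabic], [+coronal], [-round], [+anterior], [-delayed release]. They differ on [voice] (/t/ [-], /d/ [+]).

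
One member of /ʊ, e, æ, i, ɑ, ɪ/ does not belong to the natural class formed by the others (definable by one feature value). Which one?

/i, ɪ, ɑ, æ, e/ are all [-round], but /ʊ/ (high back rounded lax vowel) is [+round]. No other single segment can be removed to leave a set sharing one feature value that the removed segment lacks, so /ʊ/ is the odd one out.

ʊ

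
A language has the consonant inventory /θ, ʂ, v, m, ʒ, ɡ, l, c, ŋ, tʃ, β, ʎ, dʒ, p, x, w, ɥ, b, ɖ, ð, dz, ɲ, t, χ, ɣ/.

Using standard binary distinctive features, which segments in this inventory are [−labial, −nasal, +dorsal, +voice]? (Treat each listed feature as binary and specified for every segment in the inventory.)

Checking each segment against [−labial], [−nasal], [+dorsal], [+voice]: /ɡ/ (voiced velar stop), /ʎ/ (palatal lateral approximant), /ɣ/ (voiced velar fricative) satisfy every feature; every other segment in the inventory fails at least one.

ɡ, ʎ, ɣ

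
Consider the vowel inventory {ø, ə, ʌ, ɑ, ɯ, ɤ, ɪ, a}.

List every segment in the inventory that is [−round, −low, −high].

ə, ʌ, ɤ

Eliminate segments failing any feature: /ø/ is [+round]; /ɑ, a/ are [+low]; /ɯ, ɪ/ are [+high]. The remaining /ə, ʌ, ɤ/ satisfy [−round], [−low], [−high].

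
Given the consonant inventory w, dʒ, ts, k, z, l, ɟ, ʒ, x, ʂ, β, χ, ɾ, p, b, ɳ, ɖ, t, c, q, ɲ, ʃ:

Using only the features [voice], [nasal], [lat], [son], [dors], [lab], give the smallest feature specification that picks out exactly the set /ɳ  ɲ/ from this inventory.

/ɳ, ɲ/ are exactly the [+nasal] segments in the inventory, so a single feature suffices.

[+nasal]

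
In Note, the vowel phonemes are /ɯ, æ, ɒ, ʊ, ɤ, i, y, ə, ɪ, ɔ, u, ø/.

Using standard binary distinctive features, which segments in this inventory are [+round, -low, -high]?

Eliminate segments failing any feature: /ɯ, æ, ɤ, i, ə, ɪ/ are [-round]; /ɒ/ is [+low]; /ʊ, y, u/ are [+high]. The remaining /ɔ, ø/ satisfy [+round], [-low], [-high].

ɔ, ø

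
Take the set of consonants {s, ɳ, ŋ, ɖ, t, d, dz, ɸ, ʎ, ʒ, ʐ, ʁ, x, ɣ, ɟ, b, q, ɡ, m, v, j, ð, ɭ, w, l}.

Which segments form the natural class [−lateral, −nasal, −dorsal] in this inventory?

Checking each segment against [−lateral], [−nasal], [−dorsal]: /s/ (voiceless alveolar fricative), /ɖ/ (voiced retroflex stop), /t/ (voiceless alveolar stop), /d/ (voiced alveolar stop), /dz/ (voiced alveolar affricate), /ɸ/ (voiceless bilabial fricative), among others, satisfy every feature; every other segment in the inventory fails at least one.

s, ɖ, t, d, dz, ɸ, ʒ, ʐ, b, v, ð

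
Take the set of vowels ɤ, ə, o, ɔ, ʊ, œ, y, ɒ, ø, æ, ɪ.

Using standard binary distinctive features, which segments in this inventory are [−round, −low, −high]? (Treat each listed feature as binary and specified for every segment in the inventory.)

ɤ, ə

Checking each segment against [−round], [−low], [−high]: /ɤ/ (mid back unrounded tense vowel), /ə/ (mid central vowel (schwa)) satisfy every feature; every other segment in the inventory fails at least one.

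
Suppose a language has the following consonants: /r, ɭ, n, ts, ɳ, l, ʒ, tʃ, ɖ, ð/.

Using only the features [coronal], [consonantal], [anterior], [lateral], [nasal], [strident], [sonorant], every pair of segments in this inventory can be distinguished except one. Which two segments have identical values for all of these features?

On the given features, /tʃ/ and /ʒ/ have an identical profile: [+coronal], [+consonantal], [−anterior], [−lateral], [−nasal], [+strident], [−sonorant]. No other two segments in the inventory coincide on all 7 features. (They do differ in [voice] and [continuant], which are not among the given features.)

tʃ, ʒ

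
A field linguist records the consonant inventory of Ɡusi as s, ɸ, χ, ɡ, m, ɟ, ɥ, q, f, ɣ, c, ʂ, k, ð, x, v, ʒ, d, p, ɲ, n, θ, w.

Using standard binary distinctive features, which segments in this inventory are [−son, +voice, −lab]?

Checking each segment against [−sonorant], [+voice], [−labial]: /ɡ/ (voiced velar stop), /ɟ/ (voiced palatal stop), /ɣ/ (voiced velar fricative), /ð/ (voiced dental fricative), /ʒ/ (voiced postalveolar fricative), /d/ (voiced alveolar stop) satisfy every feature; every other segment in the inventory fails at least one.

ɡ, ɟ, ɣ, ð, ʒ, d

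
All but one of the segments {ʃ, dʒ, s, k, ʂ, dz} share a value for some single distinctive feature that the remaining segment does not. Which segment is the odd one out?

k

[strident] (equivalently [coronal], [dorsal]) groups all but one: /dʒ, s, dz, ʂ, ʃ/ share [+strident] while /k/ (voiceless velar stop) alone is [-strident]. Removing any other segment would not leave a single-feature class that excludes it.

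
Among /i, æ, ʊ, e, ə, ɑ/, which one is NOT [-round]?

ʊ

Every segment except /ʊ/ is [-round]. /ʊ/ (high back rounded lax vowel) is [+round], so it is the exception.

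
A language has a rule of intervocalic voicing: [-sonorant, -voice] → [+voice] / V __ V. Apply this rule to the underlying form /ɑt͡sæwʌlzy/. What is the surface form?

[ɑd͡zæwʌlzy]

The only segment in the rule's environment that also matches [-sonorant, -voice] is /t͡s/. Applying [+voice] turns the voiceless alveolar affricate into /d͡z/ (voiced alveolar affricate), giving [ɑd͡zæwʌlzy].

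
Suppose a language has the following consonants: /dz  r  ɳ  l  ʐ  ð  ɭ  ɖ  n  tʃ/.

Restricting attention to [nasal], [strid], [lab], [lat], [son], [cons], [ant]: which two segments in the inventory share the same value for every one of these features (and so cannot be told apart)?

tʃ, ʐ

Both /tʃ/ and /ʐ/ are [−nasal], [+strident], [−labial], [−lateral], [−sonorant], [+consonantal], [−anterior]. Since the list omits [voice], [continuant] and [distributed] — which do distinguish the voiceless postalveolar affricate from the voiced retroflex fricative — this pair collapses; all other pairs remain distinct.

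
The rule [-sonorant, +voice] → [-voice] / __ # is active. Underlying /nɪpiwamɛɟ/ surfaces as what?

The only segment in the rule's environment that also matches [-sonorant, +voice] is /ɟ/. Applying [-voice] turns the voiced palatal stop into /c/ (voiceless palatal stop), giving [nɪpiwamɛc].

[nɪpiwamɛc]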